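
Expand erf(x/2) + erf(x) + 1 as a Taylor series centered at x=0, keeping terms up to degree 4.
-3·x^3/(4·√(π)) + 3·x/√(π) + 1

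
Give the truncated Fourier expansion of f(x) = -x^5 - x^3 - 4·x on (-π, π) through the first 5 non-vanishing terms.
(-236 - 2·π^4 + 38·π^2)·sin(x) + (-4·π^2 + 10 + π^4)·sin(2·x) + (-2·π^4/3 - 260/81 + 22·π^2/27)·sin(3·x) + (-π^2/8 + 131/64 + π^4/2)·sin(4·x) + (-2·π^4/5 - 988/625 - 2·π^2/25)·sin(5·x)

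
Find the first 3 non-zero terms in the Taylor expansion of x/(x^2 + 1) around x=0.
x^5 - x^3 + x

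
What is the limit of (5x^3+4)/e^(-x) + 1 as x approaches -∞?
The quotient is an ∞/∞ indeterminate form as x → -∞.
Compare growth rates of the dominant terms (exponentials ≫ polynomials ≫ logarithms), or apply L'Hôpital's rule; the quotient → 0.
Adding the constant: 0 + 1 = 1. Limit = 1.

Final answer: 1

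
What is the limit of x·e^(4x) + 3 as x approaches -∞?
The product is a 0·∞ indeterminate form at x → -∞.
Rewrite the product as x / e^(-4x) (an ∞/∞ form) and apply L'Hôpital, or use the standard hierarchy e^(4|x|) ≫ |x| as x → -∞.
The indeterminate product → 0, so the limit = 3.

Final answer: 3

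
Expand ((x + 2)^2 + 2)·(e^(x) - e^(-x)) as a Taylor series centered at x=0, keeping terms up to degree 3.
4·x^3 + 8·x^2 + 12·x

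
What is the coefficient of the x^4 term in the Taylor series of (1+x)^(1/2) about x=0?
Expand to order 4: (1+x)^(1/2) = -5·x^4/128 + x^3/16 - x^2/8 + x/2 + 1 + O(x^5).
The coefficient of x^4 is -5/128.

Final answer: -5/128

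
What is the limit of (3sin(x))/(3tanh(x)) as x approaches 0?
Both numerator and denominator → 0 as x → 0; this is a 0/0 indeterminate form.
Expand each to leading order near x = 0: numerator ~ 3·x, denominator ~ 3·x.
The limit of the ratio is 1.

Final answer: 1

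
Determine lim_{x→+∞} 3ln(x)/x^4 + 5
The quotient is an ∞/∞ indeterminate form as x → +∞.
The polynomial denominator x^4 dominates the logarithmic numerator (any positive power of x ≫ ln(x) as x → ∞), so the quotient → 0.
Adding the constant: 0 + 5 = 5. Limit = 5.

Final answer: 5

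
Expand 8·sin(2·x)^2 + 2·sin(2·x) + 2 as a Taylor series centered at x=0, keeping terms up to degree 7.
-16·x^7/315 + 1024·x^6/45 + 8·x^5/15 - 128·x^4/3 - 8·x^3/3 + 32·x^2 + 4·x + 2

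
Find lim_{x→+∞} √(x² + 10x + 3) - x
This is an ∞ − ∞ indeterminate form.
Multiply and divide by the conjugate √(x²+10x + 3) + x; the x² terms cancel, leaving (10x + 3)/(√(x²+10x + 3)+x) → 10/2 = 5.
Limit = 5.

Final answer: 5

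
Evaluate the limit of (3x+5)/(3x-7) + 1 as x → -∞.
Evaluate the dominant behaviour as x → -∞; each term tends to a finite value or vanishes.
Limit = 2.

Final answer: 2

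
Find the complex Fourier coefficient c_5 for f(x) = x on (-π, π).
Compute the real Fourier coefficients first: a_5 = 0, b_5 = 2/5.
Then c_5 = (a_5 − i·b_5)/2 = -i/5.

Final answer: -i/5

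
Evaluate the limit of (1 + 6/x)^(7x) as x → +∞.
As x → +∞: write (1 + 6/x)^(7x) = ((1 + 6/x)^x)^7 → (e^6)^7 = e^42.
Limit = e^(42).

Final answer: e^(42)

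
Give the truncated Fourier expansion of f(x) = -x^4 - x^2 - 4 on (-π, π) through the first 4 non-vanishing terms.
(-44 + 8·π^2)·cos(x) + (2 - 2·π^2)·cos(2·x) + (-4/27 + 8·π^2/9)·cos(3·x) - π^4/5 - 4 - π^2/3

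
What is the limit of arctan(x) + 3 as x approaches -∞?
Evaluate the dominant behaviour as x → -∞; each term tends to a finite value or vanishes.
Limit = 3 - π/2.

Final answer: 3 - π/2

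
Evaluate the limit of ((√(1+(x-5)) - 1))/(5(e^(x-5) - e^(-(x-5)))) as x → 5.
Both numerator and denominator → 0 as x → 5; this is a 0/0 indeterminate form.
Expand each to leading order near x = 5: numerator ~ (x - 5)/2, denominator ~ 10·(x - 5).
The limit of the ratio is 1/20.

Final answer: 1/20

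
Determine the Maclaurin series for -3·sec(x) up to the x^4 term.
-5·x^4/8 - 3·x^2/2 - 3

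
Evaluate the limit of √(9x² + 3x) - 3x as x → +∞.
As x → +∞: multiply by the conjugate to get (3x)/(√(9x²+3x)+3x); the denominator ~ 6x, so the limit is 3/6 = 1/2.
Limit = 1/2.

Final answer: 1/2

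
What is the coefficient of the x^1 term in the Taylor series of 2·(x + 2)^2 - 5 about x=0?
Expand to order 1: 2·(x + 2)^2 - 5 = 8·x + 3 + O(x^2).
The coefficient of x^1 is 8.

Final answer: 8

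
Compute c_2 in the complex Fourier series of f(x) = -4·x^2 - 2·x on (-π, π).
Compute the real Fourier coefficients first: a_2 = -4, b_2 = 2.
Then c_2 = (a_2 − i·b_2)/2 = -2 - i.

Final answer: -2 - i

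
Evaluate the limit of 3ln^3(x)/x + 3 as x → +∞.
The quotient is an ∞/∞ indeterminate form as x → +∞.
The polynomial denominator x dominates the logarithmic numerator (any positive power of x ≫ ln^3(x) as x → ∞), so the quotient → 0.
Adding the constant: 0 + 3 = 3. Limit = 3.

Final answer: 3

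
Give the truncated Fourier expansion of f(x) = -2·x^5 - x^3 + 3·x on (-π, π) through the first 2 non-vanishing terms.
(-462 - 4·π^4 + 78·π^2)·sin(x) + (-9·π^2 + 21/2 + 2·π^4)·sin(2·x)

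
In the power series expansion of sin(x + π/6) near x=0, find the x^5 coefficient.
Expand to order 5: sin(x + π/6) = √(3)·x^5/240 + x^4/48 - √(3)·x^3/12 - x^2/4 + √(3)·x/2 + 1/2 + O(x^6).
The coefficient of x^5 is √(3)/240.

Final answer: √(3)/240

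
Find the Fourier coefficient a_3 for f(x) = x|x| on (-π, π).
a_3 = (1/π) ∫_{-π}^{π} f(x)·cos(3x) dx.
Evaluate the integral (use parity and integration by parts as needed): a_3 = 0.

Final answer: 0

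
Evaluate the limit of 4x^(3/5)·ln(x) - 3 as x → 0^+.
The product is a 0·∞ indeterminate form at x → 0⁺.
Rewrite the product as 4·ln(x) / x^(-3/5) and apply L'Hôpital, or use the standard hierarchy x^(-3/5) ≫ |ln x| as x → 0⁺.
The indeterminate product → 0, so the limit = -3.

Final answer: -3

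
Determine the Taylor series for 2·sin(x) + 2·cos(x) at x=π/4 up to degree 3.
2·√(2) - √(2)·(x - π/4)^2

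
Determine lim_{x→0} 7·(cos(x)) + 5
Direct substitution at x = 0 gives 12.

Final answer: 12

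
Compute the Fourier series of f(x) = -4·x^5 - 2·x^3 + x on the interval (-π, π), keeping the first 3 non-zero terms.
(-934 - 8·π^4 + 156·π^2)·sin(x) + (-18·π^2 + 26 + 4·π^4)·sin(2·x) + (-8·π^4/3 - 194/81 + 124·π^2/27)·sin(3·x)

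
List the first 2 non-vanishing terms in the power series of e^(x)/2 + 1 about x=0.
x/2 + 3/2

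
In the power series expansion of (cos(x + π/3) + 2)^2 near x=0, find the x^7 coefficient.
Expand to order 7: (cos(x + π/3) + 2)^2 = 17·√(3)·x^7/2520 + 7·x^6/360 - √(3)·x^5/12 - x^4/12 + 2·√(3)·x^3/3 - x^2/2 - 5·√(3)·x/2 + 25/4 + O(x^8).
The coefficient of x^7 is 17·√(3)/2520.

Final answer: 17·√(3)/2520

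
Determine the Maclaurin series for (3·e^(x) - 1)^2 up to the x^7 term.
191·x^7/840 + 19·x^6/24 + 47·x^5/20 + 23·x^4/4 + 11·x^3 + 15·x^2 + 12·x + 4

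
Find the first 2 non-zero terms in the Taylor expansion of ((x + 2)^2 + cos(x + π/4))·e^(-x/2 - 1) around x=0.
x·(-3·√(2)·e^(-1)/4 + 2·e^(-1)) + √(2)·e^(-1)/2 + 4·e^(-1)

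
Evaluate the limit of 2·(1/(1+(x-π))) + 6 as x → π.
Direct substitution at x = π gives 8.

Final answer: 8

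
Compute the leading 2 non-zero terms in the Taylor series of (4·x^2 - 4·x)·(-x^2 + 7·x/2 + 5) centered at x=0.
6·x^2 - 20·x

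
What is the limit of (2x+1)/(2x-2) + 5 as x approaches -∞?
Evaluate the dominant behaviour as x → -∞; each term tends to a finite value or vanishes.
Limit = 6.

Final answer: 6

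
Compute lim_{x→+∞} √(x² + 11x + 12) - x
This is an ∞ − ∞ indeterminate form.
Multiply and divide by the conjugate √(x²+11x + 12) + x; the x² terms cancel, leaving (11x + 12)/(√(x²+11x + 12)+x) → 11/2.
Limit = 11/2.

Final answer: 11/2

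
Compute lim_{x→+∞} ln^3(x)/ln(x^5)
This is an ∞/∞ indeterminate form as x → +∞.
Write ln(x^5) = 5·ln(x), reducing the quotient to ln^2(x)/5 → ∞.
Limit = ∞.

Final answer: ∞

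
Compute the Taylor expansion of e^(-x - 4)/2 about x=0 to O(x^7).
x^6·e^(-4)/1440 - x^5·e^(-4)/240 + x^4·e^(-4)/48 - x^3·e^(-4)/12 + x^2·e^(-4)/4 - x·e^(-4)/2 + e^(-4)/2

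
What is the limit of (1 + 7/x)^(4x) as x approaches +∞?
As x → +∞: write (1 + 7/x)^(4x) = ((1 + 7/x)^x)^4 → (e^7)^4 = e^28.
Limit = e^(28).

Final answer: e^(28)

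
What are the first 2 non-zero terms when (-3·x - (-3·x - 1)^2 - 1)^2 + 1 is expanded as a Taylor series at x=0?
36·x + 5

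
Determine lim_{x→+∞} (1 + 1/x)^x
As x → +∞: this is the defining limit (1 + 1/x)^x → e^1.
Limit = e.

Final answer: e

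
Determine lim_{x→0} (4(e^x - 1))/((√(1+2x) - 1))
Both numerator and denominator → 0 as x → 0; this is a 0/0 indeterminate form.
Expand each to leading order near x = 0: numerator ~ 4·x, denominator ~ x.
The limit of the ratio is 4.

Final answer: 4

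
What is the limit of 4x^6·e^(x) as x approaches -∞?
This is a 0·∞ indeterminate form at x → -∞.
Rewrite the product as 4x^6 / e^(-x) (an ∞/∞ form) and apply L'Hôpital, or use the standard hierarchy e^(|x|) ≫ |x^6| as x → -∞.
The indeterminate product → 0, so the limit = 0.

Final answer: 0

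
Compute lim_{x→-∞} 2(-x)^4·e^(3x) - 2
The product is a 0·∞ indeterminate form at x → -∞.
Rewrite the product as 2(-x)^4 / e^(-3x) (an ∞/∞ form) and apply L'Hôpital, or use the standard hierarchy e^(3|x|) ≫ |(-x)^4| as x → -∞.
The indeterminate product → 0, so the limit = -2.

Final answer: -2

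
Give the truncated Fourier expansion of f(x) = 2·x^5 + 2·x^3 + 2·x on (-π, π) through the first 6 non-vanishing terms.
(-76·π^2 + 4·π^4 + 460)·sin(x) + (-2·π^4 - 14 + 8·π^2)·sin(2·x) + (-44·π^2/27 + 196/81 + 4·π^4/3)·sin(3·x) + (-π^4 - 35/32 + π^2/4)·sin(4·x) + (476/625 + 4·π^2/25 + 4·π^4/5)·sin(5·x) + (-2·π^4/3 - 8·π^2/27 - 50/81)·sin(6·x)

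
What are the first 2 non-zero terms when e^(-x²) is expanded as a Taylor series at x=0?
1 - x^2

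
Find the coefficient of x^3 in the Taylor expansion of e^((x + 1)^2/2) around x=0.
Expand to order 3: e^((x + 1)^2/2) = 2·x^3·e^(1/2)/3 + x^2·e^(1/2) + x·e^(1/2) + e^(1/2) + O(x^4).
The coefficient of x^3 is 2·e^(1/2)/3.

Final answer: 2·e^(1/2)/3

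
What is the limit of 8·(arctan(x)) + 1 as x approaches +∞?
Evaluate the dominant behaviour as x → +∞; each term tends to a finite value or vanishes.
Limit = 1 + 4·π.

Final answer: 1 + 4·π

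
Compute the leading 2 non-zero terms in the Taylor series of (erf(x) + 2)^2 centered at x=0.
8·x/√(π) + 4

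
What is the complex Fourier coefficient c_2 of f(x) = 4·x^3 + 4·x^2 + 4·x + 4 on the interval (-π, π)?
Compute the real Fourier coefficients first: a_2 = 4, b_2 = 2 - 4·π^2.
Then c_2 = (a_2 − i·b_2)/2 = 2 - i + 2·i·π^2.

Final answer: 2 - i + 2·i·π^2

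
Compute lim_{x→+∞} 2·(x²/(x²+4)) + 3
Evaluate the dominant behaviour as x → +∞; each term tends to a finite value or vanishes.
Limit = 5.

Final answer: 5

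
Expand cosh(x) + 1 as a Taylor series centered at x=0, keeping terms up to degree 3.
x^2/2 + 2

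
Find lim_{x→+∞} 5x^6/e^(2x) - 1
The quotient is an ∞/∞ indeterminate form as x → +∞.
The exponential denominator e^(2x) dominates the polynomial numerator (e^x ≫ x^6 as x → ∞), so the quotient → 0.
Adding the constant: 0 - 1 = -1. Limit = -1.

Final answer: -1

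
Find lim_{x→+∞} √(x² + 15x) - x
As x → +∞: multiply by the conjugate to get (15x)/(√(x²+15x)+x); the denominator ~ 2x, so the limit is 15/2.
Limit = 15/2.

Final answer: 15/2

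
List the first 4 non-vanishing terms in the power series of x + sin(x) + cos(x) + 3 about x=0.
-x^3/6 - x^2/2 + 2·x + 4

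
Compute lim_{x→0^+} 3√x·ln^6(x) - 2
The product is a 0·∞ indeterminate form at x → 0⁺.
Rewrite the product as 3·ln^6(x) / x^(-1/2) and apply L'Hôpital, or use the standard hierarchy x^(-1/2) ≫ |ln x|^6 as x → 0⁺.
The indeterminate product → 0, so the limit = -2.

Final answer: -2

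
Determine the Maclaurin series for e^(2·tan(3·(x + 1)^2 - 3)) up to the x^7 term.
3578256·x^7/5 + 605502·x^6/5 + 100116·x^5/5 + 3258·x^4 + 504·x^3 + 78·x^2 + 12·x + 1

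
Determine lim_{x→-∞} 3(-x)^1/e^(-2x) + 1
The quotient is an ∞/∞ indeterminate form as x → -∞.
Compare growth rates of the dominant terms (exponentials ≫ polynomials ≫ logarithms), or apply L'Hôpital's rule; the quotient → 0.
Adding the constant: 0 + 1 = 1. Limit = 1.

Final answer: 1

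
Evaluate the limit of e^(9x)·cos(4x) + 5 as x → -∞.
Evaluate the dominant behaviour as x → -∞; each term tends to a finite value or vanishes.
Limit = 5.

Final answer: 5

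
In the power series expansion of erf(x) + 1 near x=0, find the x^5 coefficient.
Expand to order 5: erf(x) + 1 = x^5/(5·√(π)) - 2·x^3/(3·√(π)) + 2·x/√(π) + 1 + O(x^6).
The coefficient of x^5 is 1/(5·√(π)).

Final answer: 1/(5·√(π))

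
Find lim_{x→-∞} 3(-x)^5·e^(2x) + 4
The product is a 0·∞ indeterminate form at x → -∞.
Rewrite the product as 3(-x)^5 / e^(-2x) (an ∞/∞ form) and apply L'Hôpital, or use the standard hierarchy e^(2|x|) ≫ |(-x)^5| as x → -∞.
The indeterminate product → 0, so the limit = 4.

Final answer: 4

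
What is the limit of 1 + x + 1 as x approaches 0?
Direct substitution at x = 0 gives 2.

Final answer: 2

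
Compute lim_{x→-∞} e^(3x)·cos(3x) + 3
Evaluate the dominant behaviour as x → -∞; each term tends to a finite value or vanishes.
Limit = 3.

Final answer: 3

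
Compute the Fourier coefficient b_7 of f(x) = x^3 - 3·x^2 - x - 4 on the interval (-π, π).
b_7 = (1/π) ∫_{-π}^{π} f(x)·sin(7x) dx.
Evaluate the integral (use parity and integration by parts as needed): b_7 = -110/343 + 2·π^2/7.

Final answer: -110/343 + 2·π^2/7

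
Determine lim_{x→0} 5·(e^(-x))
Direct substitution at x = 0 gives 5.

Final answer: 5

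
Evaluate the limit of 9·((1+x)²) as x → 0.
Direct substitution at x = 0 gives 9.

Final answer: 9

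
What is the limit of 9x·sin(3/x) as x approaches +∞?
As x → +∞: let u = 3/x → 0⁺; then 9·x·sin(3/x) = 9·3·sin(u)/u → 9·3·1 = 27.
Limit = 27.

Final answer: 27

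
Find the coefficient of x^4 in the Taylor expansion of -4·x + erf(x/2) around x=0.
Expand to order 4: -4·x + erf(x/2) = -x^3/(12·√(π)) + x·(-4 + 1/√(π)) + O(x^5).
The coefficient of x^4 is 0.

Final answer: 0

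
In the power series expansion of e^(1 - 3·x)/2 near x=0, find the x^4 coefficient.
Expand to order 4: e^(1 - 3·x)/2 = 27·e·x^4/16 - 9·e·x^3/4 + 9·e·x^2/4 - 3·e·x/2 + e/2 + O(x^5).
The coefficient of x^4 is 27·e/16.

Final answer: 27·e/16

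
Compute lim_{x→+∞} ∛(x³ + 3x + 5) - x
This is an ∞ − ∞ indeterminate form.
Multiply by (A² + AB + B²)/(A² + AB + B²) where A = ∛(x³+3x + 5), B = x to use A³ − B³ = (A−B)(A²+AB+B²); the x³ terms cancel, leaving (3x + 5)/(A²+AB+B²) with denominator ~ 3x², so the limit is 0.
Limit = 0.

Final answer: 0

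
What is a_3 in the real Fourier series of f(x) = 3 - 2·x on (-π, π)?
a_3 = (1/π) ∫_{-π}^{π} f(x)·cos(3x) dx.
Evaluate the integral (use parity and integration by parts as needed): a_3 = 0.

Final answer: 0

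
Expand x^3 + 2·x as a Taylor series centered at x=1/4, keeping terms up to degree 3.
33/64 + 35·(x - 1/4)/16 + 3·(x - 1/4)^2/4 + (x - 1/4)^3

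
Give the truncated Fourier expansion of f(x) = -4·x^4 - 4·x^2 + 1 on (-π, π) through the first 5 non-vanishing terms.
(-176 + 32·π^2)·cos(x) + (8 - 8·π^2)·cos(2·x) + (-16/27 + 32·π^2/9)·cos(3·x) + (-2·π^2 - 1/4)·cos(4·x) - 4·π^4/5 - 4·π^2/3 + 1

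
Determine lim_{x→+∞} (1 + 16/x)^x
As x → +∞: this is the defining limit (1 + 16/x)^x → e^16.
Limit = e^(16).

Final answer: e^(16)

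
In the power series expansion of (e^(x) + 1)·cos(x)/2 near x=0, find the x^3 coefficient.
Expand to order 3: (e^(x) + 1)·cos(x)/2 = -x^3/6 - x^2/4 + x/2 + 1 + O(x^4).
The coefficient of x^3 is -1/6.

Final answer: -1/6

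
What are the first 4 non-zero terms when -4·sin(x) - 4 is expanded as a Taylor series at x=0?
-x^5/30 + 2·x^3/3 - 4·x - 4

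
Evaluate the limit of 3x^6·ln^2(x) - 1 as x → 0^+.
The product is a 0·∞ indeterminate form at x → 0⁺.
Rewrite the product as 3·ln^2(x) / x^(-6) and apply L'Hôpital, or use the standard hierarchy x^(-6) ≫ |ln x|^2 as x → 0⁺.
The indeterminate product → 0, so the limit = -1.

Final answer: -1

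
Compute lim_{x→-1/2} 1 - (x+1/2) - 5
Direct substitution at x = -1/2 gives -4.

Final answer: -4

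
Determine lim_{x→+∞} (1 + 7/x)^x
As x → +∞: this is the defining limit (1 + 7/x)^x → e^7.
Limit = e^(7).

Final answer: e^(7)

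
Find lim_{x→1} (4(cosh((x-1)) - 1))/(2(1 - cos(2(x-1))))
Both numerator and denominator → 0 as x → 1; this is a 0/0 indeterminate form.
Expand each to leading order near x = 1: numerator ~ 2·(x - 1)^2, denominator ~ 4·(x - 1)^2.
The limit of the ratio is 1/2.

Final answer: 1/2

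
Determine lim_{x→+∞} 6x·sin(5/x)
As x → +∞: let u = 5/x → 0⁺; then 6·x·sin(5/x) = 6·5·sin(u)/u → 6·5·1 = 30.
Limit = 30.

Final answer: 30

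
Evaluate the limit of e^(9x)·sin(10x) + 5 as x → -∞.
Evaluate the dominant behaviour as x → -∞; each term tends to a finite value or vanishes.
Limit = 5.

Final answer: 5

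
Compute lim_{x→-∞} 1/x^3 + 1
Evaluate the dominant behaviour as x → -∞; each term tends to a finite value or vanishes.
Limit = 1.

Final answer: 1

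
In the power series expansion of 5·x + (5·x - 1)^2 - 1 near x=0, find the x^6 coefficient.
Expand to order 6: 5·x + (5·x - 1)^2 - 1 = 25·x^2 - 5·x + O(x^7).
The coefficient of x^6 is 0.

Final answer: 0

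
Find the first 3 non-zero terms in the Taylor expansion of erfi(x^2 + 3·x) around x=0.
18·x^3/√(π) + 2·x^2/√(π) + 6·x/√(π)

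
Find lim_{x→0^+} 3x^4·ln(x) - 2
The product is a 0·∞ indeterminate form at x → 0⁺.
Rewrite the product as 3·ln(x) / x^(-4) and apply L'Hôpital, or use the standard hierarchy x^(-4) ≫ |ln x| as x → 0⁺.
The indeterminate product → 0, so the limit = -2.

Final answer: -2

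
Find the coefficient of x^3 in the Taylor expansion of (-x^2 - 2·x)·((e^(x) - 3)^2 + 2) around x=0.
Expand to order 3: (-x^2 - 2·x)·((e^(x) - 3)^2 + 2) = 6·x^3 + 2·x^2 - 12·x + O(x^4).
The coefficient of x^3 is 6.

Final answer: 6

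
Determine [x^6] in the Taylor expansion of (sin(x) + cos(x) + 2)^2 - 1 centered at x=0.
Expand to order 6: (sin(x) + cos(x) + 2)^2 - 1 = -x^6/180 + 3·x^5/10 + x^4/6 - 2·x^3 - 2·x^2 + 6·x + 8 + O(x^7).
The coefficient of x^6 is -1/180.

Final answer: -1/180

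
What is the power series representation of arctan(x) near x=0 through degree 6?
x^5/5 - x^3/3 + x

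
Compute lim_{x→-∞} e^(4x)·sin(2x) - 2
Evaluate the dominant behaviour as x → -∞; each term tends to a finite value or vanishes.
Limit = -2.

Final answer: -2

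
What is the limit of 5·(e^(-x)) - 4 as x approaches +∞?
Evaluate the dominant behaviour as x → +∞; each term tends to a finite value or vanishes.
Limit = -4.

Final answer: -4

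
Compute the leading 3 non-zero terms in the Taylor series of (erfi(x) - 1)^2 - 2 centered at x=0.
4·x^2/π - 4·x/√(π) - 1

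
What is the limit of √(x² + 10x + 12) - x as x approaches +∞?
This is an ∞ − ∞ indeterminate form.
Multiply and divide by the conjugate √(x²+10x + 12) + x; the x² terms cancel, leaving (10x + 12)/(√(x²+10x + 12)+x) → 10/2 = 5.
Limit = 5.

Final answer: 5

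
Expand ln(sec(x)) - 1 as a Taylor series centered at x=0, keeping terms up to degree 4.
x^4/12 + x^2/2 - 1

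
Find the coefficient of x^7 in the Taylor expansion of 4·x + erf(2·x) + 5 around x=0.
Expand to order 7: 4·x + erf(2·x) + 5 = -128·x^7/(21·√(π)) + 32·x^5/(5·√(π)) - 16·x^3/(3·√(π)) + x·(4/√(π) + 4) + 5 + O(x^8).
The coefficient of x^7 is -128/(21·√(π)).

Final answer: -128/(21·√(π))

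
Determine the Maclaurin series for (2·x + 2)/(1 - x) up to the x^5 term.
4·x^5 + 4·x^4 + 4·x^3 + 4·x^2 + 4·x + 2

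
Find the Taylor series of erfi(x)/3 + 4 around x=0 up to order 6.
x^5/(15·√(π)) + 2·x^3/(9·√(π)) + 2·x/(3·√(π)) + 4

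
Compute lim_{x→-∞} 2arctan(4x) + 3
Evaluate the dominant behaviour as x → -∞; each term tends to a finite value or vanishes.
Limit = 3 - π.

Final answer: 3 - π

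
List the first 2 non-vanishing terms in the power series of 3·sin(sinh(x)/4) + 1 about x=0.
3·x/4 + 1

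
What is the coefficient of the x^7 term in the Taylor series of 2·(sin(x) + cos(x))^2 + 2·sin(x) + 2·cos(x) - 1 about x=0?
Expand to order 7: 2·(sin(x) + cos(x))^2 + 2·sin(x) + 2·cos(x) - 1 = -43·x^7/840 - x^6/360 + 11·x^5/20 + x^4/12 - 3·x^3 - x^2 + 6·x + 3 + O(x^8).
The coefficient of x^7 is -43/840.

Final answer: -43/840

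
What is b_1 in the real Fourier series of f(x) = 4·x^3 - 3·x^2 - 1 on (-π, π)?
b_1 = (1/π) ∫_{-π}^{π} f(x)·sin(1x) dx.
Evaluate the integral (use parity and integration by parts as needed): b_1 = -48 + 8·π^2.

Final answer: -48 + 8·π^2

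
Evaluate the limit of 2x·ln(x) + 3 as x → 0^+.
The product is a 0·∞ indeterminate form at x → 0⁺.
Rewrite the product as 2·ln(x) / x^(-1) and apply L'Hôpital, or use the standard hierarchy x^(-1) ≫ |ln x| as x → 0⁺.
The indeterminate product → 0, so the limit = 3.

Final answer: 3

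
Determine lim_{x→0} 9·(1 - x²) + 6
Direct substitution at x = 0 gives 15.

Final answer: 15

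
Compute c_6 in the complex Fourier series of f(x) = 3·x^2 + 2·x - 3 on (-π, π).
Compute the real Fourier coefficients first: a_6 = 1/3, b_6 = -2/3.
Then c_6 = (a_6 − i·b_6)/2 = 1/6 + i/3.

Final answer: 1/6 + i/3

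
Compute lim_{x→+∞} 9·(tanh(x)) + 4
Evaluate the dominant behaviour as x → +∞; each term tends to a finite value or vanishes.
Limit = 13.

Final answer: 13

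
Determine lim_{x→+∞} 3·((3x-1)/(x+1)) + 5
Evaluate the dominant behaviour as x → +∞; each term tends to a finite value or vanishes.
Limit = 14.

Final answer: 14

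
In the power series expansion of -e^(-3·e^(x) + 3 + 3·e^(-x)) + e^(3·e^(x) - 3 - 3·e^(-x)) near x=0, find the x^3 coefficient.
Expand to order 3: -e^(-3·e^(x) + 3 + 3·e^(-x)) + e^(3·e^(x) - 3 - 3·e^(-x)) = x^3·(37·e^(-3) + 37·e^(3)) + x^2·(-18·e^(3) + 18·e^(-3)) + x·(6·e^(-3) + 6·e^(3)) - e^(3) + e^(-3) + O(x^4).
The coefficient of x^3 is 37·e^(-3) + 37·e^(3).

Final answer: 37·e^(-3) + 37·e^(3)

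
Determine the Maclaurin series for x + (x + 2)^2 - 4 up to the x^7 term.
x^2 + 5·x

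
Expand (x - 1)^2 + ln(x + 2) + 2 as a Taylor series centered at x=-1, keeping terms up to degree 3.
6 - 3·(x + 1) + (x + 1)^2/2 + (x + 1)^3/3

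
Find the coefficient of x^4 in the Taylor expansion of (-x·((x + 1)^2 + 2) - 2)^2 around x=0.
Expand to order 4: (-x·((x + 1)^2 + 2) - 2)^2 = 10·x^4 + 16·x^3 + 17·x^2 + 12·x + 4 + O(x^5).
The coefficient of x^4 is 10.

Final answer: 10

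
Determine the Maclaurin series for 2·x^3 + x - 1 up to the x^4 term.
2·x^3 + x - 1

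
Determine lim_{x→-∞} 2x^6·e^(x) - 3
The product is a 0·∞ indeterminate form at x → -∞.
Rewrite the product as 2x^6 / e^(-x) (an ∞/∞ form) and apply L'Hôpital, or use the standard hierarchy e^(|x|) ≫ |x^6| as x → -∞.
The indeterminate product → 0, so the limit = -3.

Final answer: -3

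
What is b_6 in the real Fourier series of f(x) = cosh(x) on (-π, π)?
b_6 = (1/π) ∫_{-π}^{π} f(x)·sin(6x) dx.
Evaluate the integral (use parity and integration by parts as needed): b_6 = 0.

Final answer: 0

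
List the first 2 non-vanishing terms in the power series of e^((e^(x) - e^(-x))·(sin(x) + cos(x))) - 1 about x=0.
4·x^2 + 2·x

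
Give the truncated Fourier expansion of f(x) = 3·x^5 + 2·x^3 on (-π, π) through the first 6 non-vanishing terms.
(-116·π^2 + 6·π^4 + 696)·sin(x) + (-3·π^4 - 39/2 + 13·π^2)·sin(2·x) + (-28·π^2/9 + 56/27 + 2·π^4)·sin(3·x) + (-3·π^4/2 - 21/64 + 7·π^2/8)·sin(4·x) + (-4·π^2/25 + 24/625 + 6·π^4/5)·sin(5·x) + (-π^4 - π^2/9 + 1/54)·sin(6·x)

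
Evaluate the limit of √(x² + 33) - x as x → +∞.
This is an ∞ − ∞ indeterminate form.
Multiply and divide by the conjugate √(x²+33) + x; the x² terms cancel, leaving 33/(√(x²+33)+x) → 0.
Limit = 0.

Final answer: 0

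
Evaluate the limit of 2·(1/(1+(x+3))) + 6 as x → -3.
Direct substitution at x = -3 gives 8.

Final answer: 8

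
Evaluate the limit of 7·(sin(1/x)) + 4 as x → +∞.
Evaluate the dominant behaviour as x → +∞; each term tends to a finite value or vanishes.
Limit = 4.

Final answer: 4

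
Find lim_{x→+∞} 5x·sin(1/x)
As x → +∞: let u = 1/x → 0⁺; then 5·x·sin(1/x) = 5·1·sin(u)/u → 5·1·1 = 5.
Limit = 5.

Final answer: 5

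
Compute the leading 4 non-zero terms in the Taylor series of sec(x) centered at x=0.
61·x^6/720 + 5·x^4/24 + x^2/2 + 1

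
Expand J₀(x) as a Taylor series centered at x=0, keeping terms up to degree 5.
x^4/64 - x^2/4 + 1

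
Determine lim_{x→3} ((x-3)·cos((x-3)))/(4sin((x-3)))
Both numerator and denominator → 0 as x → 3; this is a 0/0 indeterminate form.
Expand each to leading order near x = 3: numerator ~ (x - 3), denominator ~ 4·(x - 3).
The limit of the ratio is 1/4.

Final answer: 1/4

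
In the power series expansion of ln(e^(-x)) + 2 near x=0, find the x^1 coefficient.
Expand to order 1: ln(e^(-x)) + 2 = 2 - x + O(x^2).
The coefficient of x^1 is -1.

Final answer: -1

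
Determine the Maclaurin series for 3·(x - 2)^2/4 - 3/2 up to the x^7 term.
3·x^2/4 - 3·x + 3/2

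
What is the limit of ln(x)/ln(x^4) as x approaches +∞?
This is an ∞/∞ indeterminate form as x → +∞.
Write ln(x^4) = 4·ln(x), reducing the quotient to 1/4.
Limit = 1/4.

Final answer: 1/4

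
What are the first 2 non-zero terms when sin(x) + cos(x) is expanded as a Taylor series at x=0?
x + 1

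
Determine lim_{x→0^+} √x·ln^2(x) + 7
The product is a 0·∞ indeterminate form at x → 0⁺.
Rewrite the product as ln^2(x) / x^(-1/2) and apply L'Hôpital, or use the standard hierarchy x^(-1/2) ≫ |ln x|^2 as x → 0⁺.
The indeterminate product → 0, so the limit = 7.

Final answer: 7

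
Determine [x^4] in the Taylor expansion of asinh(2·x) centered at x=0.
Expand to order 4: asinh(2·x) = -4·x^3/3 + 2·x + O(x^5).
The coefficient of x^4 is 0.

Final answer: 0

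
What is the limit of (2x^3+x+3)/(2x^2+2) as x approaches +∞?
This is an ∞/∞ indeterminate form as x → +∞.
Divide numerator and denominator by x^3 and let the lower-order terms vanish; the numerator's degree 3 exceeds the denominator's degree 2, so the quotient diverges.
Limit = ∞.

Final answer: ∞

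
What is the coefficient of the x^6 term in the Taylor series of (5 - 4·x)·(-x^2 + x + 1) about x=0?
Expand to order 6: (5 - 4·x)·(-x^2 + x + 1) = 4·x^3 - 9·x^2 + x + 5 + O(x^7).
The coefficient of x^6 is 0.

Final answer: 0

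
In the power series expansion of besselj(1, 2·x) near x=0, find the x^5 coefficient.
Expand to order 5: besselj(1, 2·x) = x^5/12 - x^3/2 + x + O(x^6).
The coefficient of x^5 is 1/12.

Final answer: 1/12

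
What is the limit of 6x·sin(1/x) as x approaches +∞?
As x → +∞: let u = 1/x → 0⁺; then 6·x·sin(1/x) = 6·1·sin(u)/u → 6·1·1 = 6.
Limit = 6.

Final answer: 6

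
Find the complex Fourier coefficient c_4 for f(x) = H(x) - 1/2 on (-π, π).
Compute the real Fourier coefficients first: a_4 = 0, b_4 = 0.
Then c_4 = (a_4 − i·b_4)/2 = 0.

Final answer: 0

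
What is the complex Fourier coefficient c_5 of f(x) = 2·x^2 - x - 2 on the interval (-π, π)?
Compute the real Fourier coefficients first: a_5 = -8/25, b_5 = -2/5.
Then c_5 = (a_5 − i·b_5)/2 = -4/25 + i/5.

Final answer: -4/25 + i/5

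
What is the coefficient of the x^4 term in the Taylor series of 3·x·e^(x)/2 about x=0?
Expand to order 4: 3·x·e^(x)/2 = x^4/4 + 3·x^3/4 + 3·x^2/2 + 3·x/2 + O(x^5).
The coefficient of x^4 is 1/4.

Final answer: 1/4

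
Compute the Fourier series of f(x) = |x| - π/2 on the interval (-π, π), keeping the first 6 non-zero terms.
-4·cos(x)/π - 4·cos(3·x)/(9·π) - 4·cos(5·x)/(25·π) - 4·cos(7·x)/(49·π) - 4·cos(9·x)/(81·π) - 4·cos(11·x)/(121·π)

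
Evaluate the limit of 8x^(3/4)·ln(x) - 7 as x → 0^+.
The product is a 0·∞ indeterminate form at x → 0⁺.
Rewrite the product as 8·ln(x) / x^(-3/4) and apply L'Hôpital, or use the standard hierarchy x^(-3/4) ≫ |ln x| as x → 0⁺.
The indeterminate product → 0, so the limit = -7.

Final answer: -7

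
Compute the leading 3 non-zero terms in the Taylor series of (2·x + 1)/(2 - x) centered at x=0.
5·x^2/8 + 5·x/4 + 1/2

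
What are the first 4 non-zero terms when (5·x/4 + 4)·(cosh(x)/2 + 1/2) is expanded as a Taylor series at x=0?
5·x^3/16 + x^2 + 5·x/4 + 4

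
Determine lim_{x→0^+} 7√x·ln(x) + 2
The product is a 0·∞ indeterminate form at x → 0⁺.
Rewrite the product as 7·ln(x) / x^(-1/2) and apply L'Hôpital, or use the standard hierarchy x^(-1/2) ≫ |ln x| as x → 0⁺.
The indeterminate product → 0, so the limit = 2.

Final answer: 2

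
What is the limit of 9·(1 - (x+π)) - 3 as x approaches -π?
Direct substitution at x = -π gives 6.

Final answer: 6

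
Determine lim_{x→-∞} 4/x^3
Evaluate the dominant behaviour as x → -∞; each term tends to a finite value or vanishes.
Limit = 0.

Final answer: 0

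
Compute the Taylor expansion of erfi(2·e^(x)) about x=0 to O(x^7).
244297·x^6·e^(4)/(180·√(π)) + 16321·x^5·e^(4)/(30·√(π)) + 1193·x^4·e^(4)/(6·√(π)) + 194·x^3·e^(4)/(3·√(π)) + 18·x^2·e^(4)/√(π) + 4·x·e^(4)/√(π) + erfi(2)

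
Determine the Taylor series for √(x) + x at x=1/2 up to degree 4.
1/2 + √(2)/2 + (√(2)/2 + 1)·(x - 1/2) - √(2)·(x - 1/2)^2/4 + √(2)·(x - 1/2)^3/4 - 5·√(2)·(x - 1/2)^4/16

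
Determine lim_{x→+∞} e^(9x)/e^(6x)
This is an ∞/∞ indeterminate form as x → +∞.
Rewrite e^(9x)/e^(6x) = e^((9−6)x) = e^(3x); the exponent coefficient is 3 > 0 so e^(3x) → ∞.
Limit = ∞.

Final answer: ∞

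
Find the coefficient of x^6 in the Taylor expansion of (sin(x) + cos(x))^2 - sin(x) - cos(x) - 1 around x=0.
Expand to order 6: (sin(x) + cos(x))^2 - sin(x) - cos(x) - 1 = x^6/720 + 31·x^5/120 - x^4/24 - 7·x^3/6 + x^2/2 + x - 1 + O(x^7).
The coefficient of x^6 is 1/720.

Final answer: 1/720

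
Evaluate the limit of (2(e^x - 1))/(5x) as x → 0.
Both numerator and denominator → 0 as x → 0; this is a 0/0 indeterminate form.
Expand each to leading order near x = 0: numerator ~ 2·x, denominator ~ 5·x.
The limit of the ratio is 2/5.

Final answer: 2/5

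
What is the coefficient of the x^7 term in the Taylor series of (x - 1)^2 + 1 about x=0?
Expand to order 7: (x - 1)^2 + 1 = x^2 - 2·x + 2 + O(x^8).
The coefficient of x^7 is 0.

Final answer: 0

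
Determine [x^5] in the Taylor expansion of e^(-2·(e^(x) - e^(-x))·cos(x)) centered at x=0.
Expand to order 5: e^(-2·(e^(x) - e^(-x))·cos(x)) = 34·x^5/15 + 16·x^4/3 - 28·x^3/3 + 8·x^2 - 4·x + 1 + O(x^6).
The coefficient of x^5 is 34/15.

Final answer: 34/15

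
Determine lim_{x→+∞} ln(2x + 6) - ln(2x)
This is an ∞ − ∞ indeterminate form.
Combine the logarithms: ln(2x+6) − ln(2x) = ln((2x+6)/(2x)) = ln(1 + 6/(2x)) → ln(1) = 0.
Limit = 0.

Final answer: 0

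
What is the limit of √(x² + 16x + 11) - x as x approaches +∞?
This is an ∞ − ∞ indeterminate form.
Multiply and divide by the conjugate √(x²+16x + 11) + x; the x² terms cancel, leaving (16x + 11)/(√(x²+16x + 11)+x) → 16/2 = 8.
Limit = 8.

Final answer: 8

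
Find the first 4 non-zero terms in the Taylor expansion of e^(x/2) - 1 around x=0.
x^4/384 + x^3/48 + x^2/8 + x/2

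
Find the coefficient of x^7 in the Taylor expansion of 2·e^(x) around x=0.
Expand to order 7: 2·e^(x) = x^7/2520 + x^6/360 + x^5/60 + x^4/12 + x^3/3 + x^2 + 2·x + 2 + O(x^8).
The coefficient of x^7 is 1/2520.

Final answer: 1/2520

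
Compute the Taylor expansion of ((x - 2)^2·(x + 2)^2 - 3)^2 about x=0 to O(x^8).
-16·x^6 + 90·x^4 - 208·x^2 + 169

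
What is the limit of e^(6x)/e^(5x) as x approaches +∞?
This is an ∞/∞ indeterminate form as x → +∞.
Rewrite e^(6x)/e^(5x) = e^((6−5)x) = e^(x); the exponent coefficient is 1 > 0 so e^(x) → ∞.
Limit = ∞.

Final answer: ∞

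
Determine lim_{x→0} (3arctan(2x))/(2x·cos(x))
Both numerator and denominator → 0 as x → 0; this is a 0/0 indeterminate form.
Expand each to leading order near x = 0: numerator ~ 6·x, denominator ~ 2·x.
The limit of the ratio is 3.

Final answer: 3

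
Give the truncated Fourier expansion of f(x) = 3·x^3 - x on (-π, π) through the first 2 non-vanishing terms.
(-38 + 6·π^2)·sin(x) + (11/2 - 3·π^2)·sin(2·x)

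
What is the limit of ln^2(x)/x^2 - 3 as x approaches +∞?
The quotient is an ∞/∞ indeterminate form as x → +∞.
The polynomial denominator x^2 dominates the logarithmic numerator (any positive power of x ≫ ln^2(x) as x → ∞), so the quotient → 0.
Adding the constant: 0 - 3 = -3. Limit = -3.

Final answer: -3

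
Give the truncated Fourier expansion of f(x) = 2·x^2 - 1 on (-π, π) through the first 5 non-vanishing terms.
-8·cos(x) + 2·cos(2·x) - 8·cos(3·x)/9 + cos(4·x)/2 - 1 + 2·π^2/3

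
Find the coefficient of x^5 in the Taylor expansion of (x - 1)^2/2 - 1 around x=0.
Expand to order 5: (x - 1)^2/2 - 1 = x^2/2 - x - 1/2 + O(x^6).
The coefficient of x^5 is 0.

Final answer: 0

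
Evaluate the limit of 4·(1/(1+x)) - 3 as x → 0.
Direct substitution at x = 0 gives 1.

Final answer: 1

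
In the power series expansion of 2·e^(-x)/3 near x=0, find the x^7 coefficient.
Expand to order 7: 2·e^(-x)/3 = -x^7/7560 + x^6/1080 - x^5/180 + x^4/36 - x^3/9 + x^2/3 - 2·x/3 + 2/3 + O(x^8).
The coefficient of x^7 is -1/7560.

Final answer: -1/7560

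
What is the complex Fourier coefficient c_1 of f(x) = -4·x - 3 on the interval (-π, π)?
Compute the real Fourier coefficients first: a_1 = 0, b_1 = -8.
Then c_1 = (a_1 − i·b_1)/2 = 4·i.

Final answer: 4·i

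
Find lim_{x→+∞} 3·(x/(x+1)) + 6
Evaluate the dominant behaviour as x → +∞; each term tends to a finite value or vanishes.
Limit = 9.

Final answer: 9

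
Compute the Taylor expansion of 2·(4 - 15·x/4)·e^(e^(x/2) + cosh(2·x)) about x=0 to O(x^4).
-193·x^3·e^(2)/24 + 57·x^2·e^(2)/4 - 7·x·e^(2)/2 + 8·e^(2)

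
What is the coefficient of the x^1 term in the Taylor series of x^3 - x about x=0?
Expand to order 1: x^3 - x = -x + O(x^2).
The coefficient of x^1 is -1.

Final answer: -1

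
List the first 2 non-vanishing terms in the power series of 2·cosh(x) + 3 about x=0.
x^2 + 5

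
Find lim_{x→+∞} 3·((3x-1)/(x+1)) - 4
Evaluate the dominant behaviour as x → +∞; each term tends to a finite value or vanishes.
Limit = 5.

Final answer: 5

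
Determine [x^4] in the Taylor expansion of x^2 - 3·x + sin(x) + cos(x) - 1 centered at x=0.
Expand to order 4: x^2 - 3·x + sin(x) + cos(x) - 1 = x^4/24 - x^3/6 + x^2/2 - 2·x + O(x^5).
The coefficient of x^4 is 1/24.

Final answer: 1/24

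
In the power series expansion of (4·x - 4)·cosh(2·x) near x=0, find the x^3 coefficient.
Expand to order 3: (4·x - 4)·cosh(2·x) = 8·x^3 - 8·x^2 + 4·x - 4 + O(x^4).
The coefficient of x^3 is 8.

Final answer: 8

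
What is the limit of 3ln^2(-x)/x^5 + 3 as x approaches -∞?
The quotient is an ∞/∞ indeterminate form as x → -∞.
Compare growth rates of the dominant terms (exponentials ≫ polynomials ≫ logarithms), or apply L'Hôpital's rule; the quotient → 0.
Adding the constant: 0 + 3 = 3. Limit = 3.

Final answer: 3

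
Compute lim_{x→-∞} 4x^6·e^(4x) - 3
The product is a 0·∞ indeterminate form at x → -∞.
Rewrite the product as 4x^6 / e^(-4x) (an ∞/∞ form) and apply L'Hôpital, or use the standard hierarchy e^(4|x|) ≫ |x^6| as x → -∞.
The indeterminate product → 0, so the limit = -3.

Final answer: -3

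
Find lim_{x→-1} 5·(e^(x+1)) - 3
Direct substitution at x = -1 gives 2.

Final answer: 2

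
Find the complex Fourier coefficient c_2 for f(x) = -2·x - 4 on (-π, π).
Compute the real Fourier coefficients first: a_2 = 0, b_2 = 2.
Then c_2 = (a_2 − i·b_2)/2 = -i.

Final answer: -i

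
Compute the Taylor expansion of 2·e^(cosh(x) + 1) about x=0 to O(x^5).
x^4·e^(2)/3 + x^2·e^(2) + 2·e^(2)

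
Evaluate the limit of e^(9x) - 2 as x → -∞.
Evaluate the dominant behaviour as x → -∞; each term tends to a finite value or vanishes.
Limit = -2.

Final answer: -2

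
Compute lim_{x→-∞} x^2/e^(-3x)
This is an ∞/∞ indeterminate form as x → -∞.
Compare growth rates of the dominant terms (exponentials ≫ polynomials ≫ logarithms), or apply L'Hôpital's rule; the quotient → 0.
Limit = 0.

Final answer: 0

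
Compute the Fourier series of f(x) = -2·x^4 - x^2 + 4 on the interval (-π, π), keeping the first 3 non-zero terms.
(-92 + 16·π^2)·cos(x) + (5 - 4·π^2)·cos(2·x) - 2·π^4/5 - π^2/3 + 4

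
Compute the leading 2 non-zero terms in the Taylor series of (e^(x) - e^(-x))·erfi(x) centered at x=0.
2·x^4/√(π) + 4·x^2/√(π)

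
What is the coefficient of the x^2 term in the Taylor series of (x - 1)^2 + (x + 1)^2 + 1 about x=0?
Expand to order 2: (x - 1)^2 + (x + 1)^2 + 1 = 2·x^2 + 3 + O(x^3).
The coefficient of x^2 is 2.

Final answer: 2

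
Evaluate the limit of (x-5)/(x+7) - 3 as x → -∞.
Evaluate the dominant behaviour as x → -∞; each term tends to a finite value or vanishes.
Limit = -2.

Final answer: -2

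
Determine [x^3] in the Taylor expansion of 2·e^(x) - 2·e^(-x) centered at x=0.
Expand to order 3: 2·e^(x) - 2·e^(-x) = 2·x^3/3 + 4·x + O(x^4).
The coefficient of x^3 is 2/3.

Final answer: 2/3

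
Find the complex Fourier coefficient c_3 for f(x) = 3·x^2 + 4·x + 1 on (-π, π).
Compute the real Fourier coefficients first: a_3 = -4/3, b_3 = 8/3.
Then c_3 = (a_3 − i·b_3)/2 = -2/3 - 4·i/3.

Final answer: -2/3 - 4·i/3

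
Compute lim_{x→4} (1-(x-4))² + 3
Direct substitution at x = 4 gives 4.

Final answer: 4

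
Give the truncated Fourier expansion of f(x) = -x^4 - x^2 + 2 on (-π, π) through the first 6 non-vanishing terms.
(-44 + 8·π^2)·cos(x) + (2 - 2·π^2)·cos(2·x) + (-4/27 + 8·π^2/9)·cos(3·x) + (-π^2/2 - 1/16)·cos(4·x) + (52/625 + 8·π^2/25)·cos(5·x) - π^4/5 - π^2/3 + 2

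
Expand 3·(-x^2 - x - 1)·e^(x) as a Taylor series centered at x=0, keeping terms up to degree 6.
-37·x^6/240 - 13·x^5/20 - 17·x^4/8 - 5·x^3 - 15·x^2/2 - 6·x - 3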